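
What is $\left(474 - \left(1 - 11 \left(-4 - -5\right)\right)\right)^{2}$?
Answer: $234256$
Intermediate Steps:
$\left(474 - \left(1 - 11 \left(-4 - -5\right)\right)\right)^{2} = \left(474 - \left(1 - 11 \left(-4 + 5\right)\right)\right)^{2} = \left(474 + \left(-1 + 11 \cdot 1\right)\right)^{2} = \left(474 + \left(-1 + 11\right)\right)^{2} = \left(474 + 10\right)^{2} = 484^{2} = 234256$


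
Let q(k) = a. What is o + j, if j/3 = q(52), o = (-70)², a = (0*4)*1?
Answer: 4900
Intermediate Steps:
a = 0 (a = 0*1 = 0)
o = 4900
q(k) = 0
j = 0 (j = 3*0 = 0)
o + j = 4900 + 0 = 4900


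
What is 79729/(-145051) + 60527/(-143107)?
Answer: -20189279880/20757813457 ≈ -0.97261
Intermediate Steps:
79729/(-145051) + 60527/(-143107) = 79729*(-1/145051) + 60527*(-1/143107) = -79729/145051 - 60527/143107 = -20189279880/20757813457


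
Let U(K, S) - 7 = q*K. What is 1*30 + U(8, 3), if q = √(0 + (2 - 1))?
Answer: 45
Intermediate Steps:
q = 1 (q = √(0 + 1) = √1 = 1)
U(K, S) = 7 + K (U(K, S) = 7 + 1*K = 7 + K)
1*30 + U(8, 3) = 1*30 + (7 + 8) = 30 + 15 = 45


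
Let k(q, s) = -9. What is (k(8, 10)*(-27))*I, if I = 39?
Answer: 9477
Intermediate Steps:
(k(8, 10)*(-27))*I = -9*(-27)*39 = 243*39 = 9477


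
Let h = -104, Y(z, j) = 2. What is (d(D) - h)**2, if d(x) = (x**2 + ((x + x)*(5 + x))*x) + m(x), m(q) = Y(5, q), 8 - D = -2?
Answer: 10278436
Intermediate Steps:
D = 10 (D = 8 - 1*(-2) = 8 + 2 = 10)
m(q) = 2
d(x) = 2 + x**2 + 2*x**2*(5 + x) (d(x) = (x**2 + ((x + x)*(5 + x))*x) + 2 = (x**2 + ((2*x)*(5 + x))*x) + 2 = (x**2 + (2*x*(5 + x))*x) + 2 = (x**2 + 2*x**2*(5 + x)) + 2 = 2 + x**2 + 2*x**2*(5 + x))
(d(D) - h)**2 = ((2 + 2*10**3 + 11*10**2) - 1*(-104))**2 = ((2 + 2*1000 + 11*100) + 104)**2 = ((2 + 2000 + 1100) + 104)**2 = (3102 + 104)**2 = 3206**2 = 10278436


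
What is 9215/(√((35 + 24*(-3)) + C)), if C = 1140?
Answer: 9215*√1103/1103 ≈ 277.46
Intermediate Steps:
9215/(√((35 + 24*(-3)) + C)) = 9215/(√((35 + 24*(-3)) + 1140)) = 9215/(√((35 - 72) + 1140)) = 9215/(√(-37 + 1140)) = 9215/(√1103) = 9215*(√1103/1103) = 9215*√1103/1103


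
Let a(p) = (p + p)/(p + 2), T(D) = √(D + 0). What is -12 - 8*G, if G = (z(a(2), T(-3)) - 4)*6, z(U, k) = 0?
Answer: 180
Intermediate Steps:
T(D) = √D
a(p) = 2*p/(2 + p) (a(p) = (2*p)/(2 + p) = 2*p/(2 + p))
G = -24 (G = (0 - 4)*6 = -4*6 = -24)
-12 - 8*G = -12 - 8*(-24) = -12 + 192 = 180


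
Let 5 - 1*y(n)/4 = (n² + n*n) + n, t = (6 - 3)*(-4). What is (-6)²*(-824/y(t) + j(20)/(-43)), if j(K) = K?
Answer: 123768/11653 ≈ 10.621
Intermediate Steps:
t = -12 (t = 3*(-4) = -12)
y(n) = 20 - 8*n² - 4*n (y(n) = 20 - 4*((n² + n*n) + n) = 20 - 4*((n² + n²) + n) = 20 - 4*(2*n² + n) = 20 - 4*(n + 2*n²) = 20 + (-8*n² - 4*n) = 20 - 8*n² - 4*n)
(-6)²*(-824/y(t) + j(20)/(-43)) = (-6)²*(-824/(20 - 8*(-12)² - 4*(-12)) + 20/(-43)) = 36*(-824/(20 - 8*144 + 48) + 20*(-1/43)) = 36*(-824/(20 - 1152 + 48) - 20/43) = 36*(-824/(-1084) - 20/43) = 36*(-824*(-1/1084) - 20/43) = 36*(206/271 - 20/43) = 36*(3438/11653) = 123768/11653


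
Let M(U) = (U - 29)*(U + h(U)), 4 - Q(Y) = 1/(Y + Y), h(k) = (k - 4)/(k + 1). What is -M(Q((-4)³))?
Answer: 1052346239/10502144 ≈ 100.20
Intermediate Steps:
h(k) = (-4 + k)/(1 + k)
Q(Y) = 4 - 1/(2*Y) (Q(Y) = 4 - 1/(Y + Y) = 4 - 1/(2*Y))
M(U) = (-29 + U)*(U + (-4 + U)/(1 + U)) (M(U) = (U - 29)*(U + (-4 + U)/(1 + U)) = (-29 + U)*(U + (-4 + U)/(1 + U)))
-M(Q((-4)³)) = -(116 + (4 - 1/(2*((-4)³)))³ - 62*(4 - 1/(2*((-4)³))) - 27*(4 - 1/(2*((-4)³)))²)/(1 + (4 - 1/(2*((-4)³)))) = -(116 + (4 - ½/(-64))³ - 62*(4 - ½/(-64)) - 27*(4 - ½/(-64))²)/(1 + (4 - ½/(-64))) = -(116 + (4 - ½*(-1/64))³ - 62*(4 - ½*(-1/64)) - 27*(4 - ½*(-1/64))²)/(1 + (4 - ½*(-1/64))) = -(116 + (4 + 1/128)³ - 62*(4 + 1/128) - 27*(4 + 1/128)²)/(1 + (4 + 1/128)) = -(116 + (513/128)³ - 62*513/128 - 27*(513/128)²)/(1 + 513/128) = -(116 + 135005697/2097152 - 15903/64 - 27*263169/16384)/641/128 = -128*(116 + 135005697/2097152 - 15903/64 - 7105563/16384)/641 = -128*(-1052346239)/(641*2097152) = -1*(-1052346239/10502144) = 1052346239/10502144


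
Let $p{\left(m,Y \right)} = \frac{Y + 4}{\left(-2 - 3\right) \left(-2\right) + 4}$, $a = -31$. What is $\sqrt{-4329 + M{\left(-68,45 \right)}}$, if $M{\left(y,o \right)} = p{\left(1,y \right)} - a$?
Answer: $\frac{37 i \sqrt{154}}{7} \approx 65.594 i$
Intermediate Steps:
$p{\left(m,Y \right)} = \frac{2}{7} + \frac{Y}{14}$ ($p{\left(m,Y \right)} = \frac{4 + Y}{\left(-5\right) \left(-2\right) + 4} = \frac{4 + Y}{10 + 4} = \frac{4 + Y}{14} = \left(4 + Y\right) \frac{1}{14} = \frac{2}{7} + \frac{Y}{14}$)
$M{\left(y,o \right)} = \frac{219}{7} + \frac{y}{14}$ ($M{\left(y,o \right)} = \left(\frac{2}{7} + \frac{y}{14}\right) - -31 = \left(\frac{2}{7} + \frac{y}{14}\right) + 31 = \frac{219}{7} + \frac{y}{14}$)
$\sqrt{-4329 + M{\left(-68,45 \right)}} = \sqrt{-4329 + \left(\frac{219}{7} + \frac{1}{14} \left(-68\right)\right)} = \sqrt{-4329 + \left(\frac{219}{7} - \frac{34}{7}\right)} = \sqrt{-4329 + \frac{185}{7}} = \sqrt{- \frac{30118}{7}} = \frac{37 i \sqrt{154}}{7}$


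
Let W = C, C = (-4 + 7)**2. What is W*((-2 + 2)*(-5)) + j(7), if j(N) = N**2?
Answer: 49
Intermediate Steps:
C = 9 (C = 3**2 = 9)
W = 9
W*((-2 + 2)*(-5)) + j(7) = 9*((-2 + 2)*(-5)) + 7**2 = 9*(0*(-5)) + 49 = 9*0 + 49 = 0 + 49 = 49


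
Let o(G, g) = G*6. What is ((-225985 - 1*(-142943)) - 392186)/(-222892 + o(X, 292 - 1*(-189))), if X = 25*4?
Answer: 118807/55573 ≈ 2.1379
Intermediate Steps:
X = 100
o(G, g) = 6*G
((-225985 - 1*(-142943)) - 392186)/(-222892 + o(X, 292 - 1*(-189))) = ((-225985 - 1*(-142943)) - 392186)/(-222892 + 6*100) = ((-225985 + 142943) - 392186)/(-222892 + 600) = (-83042 - 392186)/(-222292) = -475228*(-1/222292) = 118807/55573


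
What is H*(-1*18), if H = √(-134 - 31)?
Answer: -18*I*√165 ≈ -231.21*I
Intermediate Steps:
H = I*√165 (H = √(-165) = I*√165 ≈ 12.845*I)
H*(-1*18) = (I*√165)*(-1*18) = (I*√165)*(-18) = -18*I*√165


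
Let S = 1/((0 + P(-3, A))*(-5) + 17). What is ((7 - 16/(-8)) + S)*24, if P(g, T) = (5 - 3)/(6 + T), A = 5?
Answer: 12832/59 ≈ 217.49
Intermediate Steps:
P(g, T) = 2/(6 + T)
S = 11/177 (S = 1/((0 + 2/(6 + 5))*(-5) + 17) = 1/((0 + 2/11)*(-5) + 17) = 1/((2/11)*(-5) + 17) = 1/(-10/11 + 17) = 1/(177/11) = 11/177 ≈ 0.062147)
((7 - 16/(-8)) + S)*24 = ((7 - 16/(-8)) + 11/177)*24 = ((7 - 16*(-⅛)) + 11/177)*24 = ((7 + 2) + 11/177)*24 = (9 + 11/177)*24 = (1604/177)*24 = 12832/59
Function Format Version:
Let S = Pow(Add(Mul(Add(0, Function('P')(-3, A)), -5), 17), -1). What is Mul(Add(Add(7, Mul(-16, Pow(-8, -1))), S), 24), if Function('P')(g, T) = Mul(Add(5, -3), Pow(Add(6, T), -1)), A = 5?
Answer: Rational(12832, 59) ≈ 217.49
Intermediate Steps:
Function('P')(g, T) = Mul(2, Pow(Add(6, T), -1))
S = Rational(11, 177) (S = Pow(Add(Mul(Add(0, Mul(2, Pow(Add(6, 5), -1))), -5), 17), -1) = Pow(Add(Mul(Add(0, Mul(2, Pow(11, -1))), -5), 17), -1) = Pow(Add(Mul(Add(0, Mul(2, Rational(1, 11))), -5), 17), -1) = Pow(Add(Mul(Add(0, Rational(2, 11)), -5), 17), -1) = Pow(Add(Mul(Rational(2, 11), -5), 17), -1) = Pow(Add(Rational(-10, 11), 17), -1) = Pow(Rational(177, 11), -1) = Rational(11, 177) ≈ 0.062147)
Mul(Add(Add(7, Mul(-16, Pow(-8, -1))), S), 24) = Mul(Add(Add(7, Mul(-16, Pow(-8, -1))), Rational(11, 177)), 24) = Mul(Add(Add(7, Mul(-16, Rational(-1, 8))), Rational(11, 177)), 24) = Mul(Add(Add(7, 2), Rational(11, 177)), 24) = Mul(Add(9, Rational(11, 177)), 24) = Mul(Rational(1604, 177), 24) = Rational(12832, 59)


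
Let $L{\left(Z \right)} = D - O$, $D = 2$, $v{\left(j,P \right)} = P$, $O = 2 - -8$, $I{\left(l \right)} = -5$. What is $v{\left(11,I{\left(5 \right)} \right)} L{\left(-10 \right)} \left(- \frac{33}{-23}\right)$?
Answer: $\frac{1320}{23} \approx 57.391$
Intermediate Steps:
$O = 10$ ($O = 2 + 8 = 10$)
$L{\left(Z \right)} = -8$ ($L{\left(Z \right)} = 2 - 10 = -8$)
$v{\left(11,I{\left(5 \right)} \right)} L{\left(-10 \right)} \left(- \frac{33}{-23}\right) = \left(-5\right) \left(-8\right) \left(- \frac{33}{-23}\right) = 40 \left(\left(-33\right) \left(- \frac{1}{23}\right)\right) = 40 \cdot \frac{33}{23} = \frac{1320}{23}$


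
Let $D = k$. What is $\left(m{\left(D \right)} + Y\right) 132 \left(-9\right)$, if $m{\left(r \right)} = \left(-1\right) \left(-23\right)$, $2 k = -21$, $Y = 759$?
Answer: $-929016$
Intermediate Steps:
$k = - \frac{21}{2}$ ($k = \frac{1}{2} \left(-21\right) = - \frac{21}{2} \approx -10.5$)
$D = - \frac{21}{2} \approx -10.5$
$m{\left(r \right)} = 23$
$\left(m{\left(D \right)} + Y\right) 132 \left(-9\right) = \left(23 + 759\right) 132 \left(-9\right) = 782 \left(-1188\right) = -929016$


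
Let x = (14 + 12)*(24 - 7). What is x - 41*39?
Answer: -1157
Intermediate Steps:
x = 442 (x = 26*17 = 442)
x - 41*39 = 442 - 41*39 = 442 - 1599 = -1157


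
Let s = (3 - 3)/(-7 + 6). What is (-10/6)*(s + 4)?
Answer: -20/3 ≈ -6.6667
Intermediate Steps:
s = 0 (s = 0/(-1) = 0*(-1) = 0)
(-10/6)*(s + 4) = (-10/6)*(0 + 4) = -10*⅙*4 = -5/3*4 = -20/3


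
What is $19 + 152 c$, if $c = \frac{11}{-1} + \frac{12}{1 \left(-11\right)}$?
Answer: $- \frac{20007}{11} \approx -1818.8$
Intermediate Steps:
$c = - \frac{133}{11}$ ($c = 11 \left(-1\right) + \frac{12}{-11} = -11 + 12 \left(- \frac{1}{11}\right) = -11 - \frac{12}{11} = - \frac{133}{11} \approx -12.091$)
$19 + 152 c = 19 + 152 \left(- \frac{133}{11}\right) = 19 - \frac{20216}{11} = - \frac{20007}{11}$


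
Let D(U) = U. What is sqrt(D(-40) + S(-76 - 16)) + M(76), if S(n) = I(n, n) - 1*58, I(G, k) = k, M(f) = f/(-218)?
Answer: -38/109 + I*sqrt(190) ≈ -0.34862 + 13.784*I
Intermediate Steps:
M(f) = -f/218 (M(f) = f*(-1/218) = -f/218)
S(n) = -58 + n (S(n) = n - 1*58 = n - 58 = -58 + n)
sqrt(D(-40) + S(-76 - 16)) + M(76) = sqrt(-40 + (-58 + (-76 - 16))) - 1/218*76 = sqrt(-40 + (-58 - 92)) - 38/109 = sqrt(-40 - 150) - 38/109 = sqrt(-190) - 38/109 = I*sqrt(190) - 38/109 = -38/109 + I*sqrt(190)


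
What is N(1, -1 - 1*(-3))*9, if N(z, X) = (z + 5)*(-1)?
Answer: -54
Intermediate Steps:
N(z, X) = -5 - z (N(z, X) = (5 + z)*(-1) = -5 - z)
N(1, -1 - 1*(-3))*9 = (-5 - 1*1)*9 = (-5 - 1)*9 = -6*9 = -54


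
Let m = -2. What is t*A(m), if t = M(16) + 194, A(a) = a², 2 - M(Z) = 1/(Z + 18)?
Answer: 13326/17 ≈ 783.88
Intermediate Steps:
M(Z) = 2 - 1/(18 + Z) (M(Z) = 2 - 1/(Z + 18) = 2 - 1/(18 + Z))
t = 6663/34 (t = (35 + 2*16)/(18 + 16) + 194 = (35 + 32)/34 + 194 = (1/34)*67 + 194 = 67/34 + 194 = 6663/34 ≈ 195.97)
t*A(m) = (6663/34)*(-2)² = (6663/34)*4 = 13326/17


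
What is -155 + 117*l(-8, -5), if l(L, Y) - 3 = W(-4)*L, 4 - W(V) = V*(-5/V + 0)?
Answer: -8228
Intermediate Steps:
W(V) = 9 (W(V) = 4 - V*(-5/V + 0) = 4 - V*(-5/V) = 4 - 1*(-5) = 4 + 5 = 9)
l(L, Y) = 3 + 9*L
-155 + 117*l(-8, -5) = -155 + 117*(3 + 9*(-8)) = -155 + 117*(3 - 72) = -155 + 117*(-69) = -155 - 8073 = -8228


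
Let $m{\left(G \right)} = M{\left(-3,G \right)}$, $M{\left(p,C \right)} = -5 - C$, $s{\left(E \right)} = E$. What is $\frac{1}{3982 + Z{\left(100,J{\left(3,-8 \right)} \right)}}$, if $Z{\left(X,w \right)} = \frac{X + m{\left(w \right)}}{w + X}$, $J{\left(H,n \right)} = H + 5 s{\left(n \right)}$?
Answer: $\frac{21}{83666} \approx 0.000251$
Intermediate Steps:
$m{\left(G \right)} = -5 - G$
$J{\left(H,n \right)} = H + 5 n$
$Z{\left(X,w \right)} = \frac{-5 + X - w}{X + w}$ ($Z{\left(X,w \right)} = \frac{X - \left(5 + w\right)}{w + X} = \frac{-5 + X - w}{X + w}$)
$\frac{1}{3982 + Z{\left(100,J{\left(3,-8 \right)} \right)}} = \frac{1}{3982 + \frac{-5 + 100 - \left(3 + 5 \left(-8\right)\right)}{100 + \left(3 + 5 \left(-8\right)\right)}} = \frac{1}{3982 + \frac{-5 + 100 - \left(3 - 40\right)}{100 + \left(3 - 40\right)}} = \frac{1}{3982 + \frac{-5 + 100 - -37}{100 - 37}} = \frac{1}{3982 + \frac{-5 + 100 + 37}{63}} = \frac{1}{3982 + \frac{1}{63} \cdot 132} = \frac{1}{3982 + \frac{44}{21}} = \frac{1}{\frac{83666}{21}} = \frac{21}{83666}$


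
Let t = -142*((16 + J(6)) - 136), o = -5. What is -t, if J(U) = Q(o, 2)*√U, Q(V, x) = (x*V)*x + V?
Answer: -17040 - 3550*√6 ≈ -25736.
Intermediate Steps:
Q(V, x) = V + V*x² (Q(V, x) = (V*x)*x + V = V*x² + V = V + V*x²)
J(U) = -25*√U (J(U) = (-5*(1 + 2²))*√U = (-5*(1 + 4))*√U = (-5*5)*√U = -25*√U)
t = 17040 + 3550*√6 (t = -142*((16 - 25*√6) - 136) = -142*(-120 - 25*√6) = 17040 + 3550*√6 ≈ 25736.)
-t = -(17040 + 3550*√6) = -17040 - 3550*√6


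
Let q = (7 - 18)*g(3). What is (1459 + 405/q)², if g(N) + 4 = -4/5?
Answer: 16658290489/7744 ≈ 2.1511e+6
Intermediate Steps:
g(N) = -24/5 (g(N) = -4 - 4/5 = -4 - 4*⅕ = -4 - ⅘ = -24/5)
q = 264/5 (q = (7 - 18)*(-24/5) = -11*(-24/5) = 264/5 ≈ 52.800)
(1459 + 405/q)² = (1459 + 405/(264/5))² = (1459 + 405*(5/264))² = (1459 + 675/88)² = (129067/88)² = 16658290489/7744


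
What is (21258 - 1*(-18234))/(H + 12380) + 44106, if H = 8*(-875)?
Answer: 59332443/1345 ≈ 44113.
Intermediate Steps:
H = -7000
(21258 - 1*(-18234))/(H + 12380) + 44106 = (21258 - 1*(-18234))/(-7000 + 12380) + 44106 = (21258 + 18234)/5380 + 44106 = 39492*(1/5380) + 44106 = 9873/1345 + 44106 = 59332443/1345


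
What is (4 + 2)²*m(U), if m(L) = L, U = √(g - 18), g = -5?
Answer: 36*I*√23 ≈ 172.65*I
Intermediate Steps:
U = I*√23 (U = √(-5 - 18) = √(-23) = I*√23 ≈ 4.7958*I)
(4 + 2)²*m(U) = (4 + 2)²*(I*√23) = 6²*(I*√23) = 36*(I*√23) = 36*I*√23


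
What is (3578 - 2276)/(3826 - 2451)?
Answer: 1302/1375 ≈ 0.94691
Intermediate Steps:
(3578 - 2276)/(3826 - 2451) = 1302/1375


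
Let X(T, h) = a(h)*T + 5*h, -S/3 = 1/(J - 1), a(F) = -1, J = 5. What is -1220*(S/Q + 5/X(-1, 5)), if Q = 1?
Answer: 8845/13 ≈ 680.38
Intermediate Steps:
S = -3/4 (S = -3/(5 - 1) = -3/4 ≈ -0.75000)
X(T, h) = -T + 5*h
-1220*(S/Q + 5/X(-1, 5)) = -1220*(-3/4/1 + 5/(-1*(-1) + 5*5)) = -1220*(-3/4*1 + 5/(1 + 25)) = -1220*(-3/4 + 5/26) = -1220*(-29/52) = 8845/13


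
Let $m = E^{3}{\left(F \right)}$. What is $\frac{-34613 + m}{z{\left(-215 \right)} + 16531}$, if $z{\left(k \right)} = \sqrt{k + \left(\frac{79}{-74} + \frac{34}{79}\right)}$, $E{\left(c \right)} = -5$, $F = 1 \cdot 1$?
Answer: $- \frac{3357088170788}{1597560836621} + \frac{34738 i \sqrt{7369555290}}{1597560836621} \approx -2.1014 + 0.0018667 i$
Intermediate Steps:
$F = 1$
$m = -125$ ($m = \left(-5\right)^{3} = -125$)
$z{\left(k \right)} = \sqrt{- \frac{3725}{5846} + k}$ ($z{\left(k \right)} = \sqrt{k + \left(79 \left(- \frac{1}{74}\right) + 34 \cdot \frac{1}{79}\right)} = \sqrt{k + \left(- \frac{79}{74} + \frac{34}{79}\right)} = \sqrt{k - \frac{3725}{5846}} = \sqrt{- \frac{3725}{5846} + k}$)
$\frac{-34613 + m}{z{\left(-215 \right)} + 16531} = \frac{-34613 - 125}{\frac{\sqrt{-21776350 + 34175716 \left(-215\right)}}{5846} + 16531} = - \frac{34738}{\frac{\sqrt{-21776350 - 7347778940}}{5846} + 16531} = - \frac{34738}{\frac{\sqrt{-7369555290}}{5846} + 16531} = - \frac{34738}{\frac{i \sqrt{7369555290}}{5846} + 16531} = - \frac{34738}{16531 + \frac{i \sqrt{7369555290}}{5846}}$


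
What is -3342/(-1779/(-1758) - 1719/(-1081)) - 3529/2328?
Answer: -4934294057159/3837398376 ≈ -1285.8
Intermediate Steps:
-3342/(-1779/(-1758) - 1719/(-1081)) - 3529/2328 = -3342/(-1779*(-1/1758) - 1719*(-1/1081)) - 3529*1/2328 = -3342/(593/586 + 1719/1081) - 3529/2328 = -3342/1648367/633466 - 3529/2328 = -3342*633466/1648367 - 3529/2328 = -2117043372/1648367 - 3529/2328 = -4934294057159/3837398376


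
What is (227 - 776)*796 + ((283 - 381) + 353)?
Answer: -436749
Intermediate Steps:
(227 - 776)*796 + ((283 - 381) + 353) = -549*796 + (-98 + 353) = -437004 + 255 = -436749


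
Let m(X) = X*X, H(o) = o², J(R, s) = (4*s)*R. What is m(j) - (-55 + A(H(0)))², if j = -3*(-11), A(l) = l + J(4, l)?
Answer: -1936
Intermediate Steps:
J(R, s) = 4*R*s
A(l) = 17*l (A(l) = l + 4*4*l = l + 16*l = 17*l)
j = 33
m(X) = X²
m(j) - (-55 + A(H(0)))² = 33² - (-55 + 17*0²)² = 1089 - (-55 + 17*0)² = 1089 - (-55 + 0)² = 1089 - 1*(-55)² = 1089 - 1*3025 = 1089 - 3025 = -1936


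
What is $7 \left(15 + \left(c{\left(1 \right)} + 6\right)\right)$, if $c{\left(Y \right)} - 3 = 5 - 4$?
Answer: $175$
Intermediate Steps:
$c{\left(Y \right)} = 4$ ($c{\left(Y \right)} = 3 + \left(5 - 4\right) = 3 + 1 = 4$)
$7 \left(15 + \left(c{\left(1 \right)} + 6\right)\right) = 7 \left(15 + \left(4 + 6\right)\right) = 7 \left(15 + 10\right) = 7 \cdot 25 = 175$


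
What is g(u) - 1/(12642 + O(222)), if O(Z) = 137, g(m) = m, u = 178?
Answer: 2274661/12779 ≈ 178.00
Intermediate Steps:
g(u) - 1/(12642 + O(222)) = 178 - 1/(12642 + 137) = 178 - 1/12779 = 2274661/12779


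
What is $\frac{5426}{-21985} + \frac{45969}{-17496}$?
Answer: $- \frac{368520587}{128216520} \approx -2.8742$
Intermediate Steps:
$\frac{5426}{-21985} + \frac{45969}{-17496} = 5426 \left(- \frac{1}{21985}\right) + 45969 \left(- \frac{1}{17496}\right) = - \frac{5426}{21985} - \frac{15323}{5832} = - \frac{368520587}{128216520}$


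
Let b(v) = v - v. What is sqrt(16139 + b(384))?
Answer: sqrt(16139) ≈ 127.04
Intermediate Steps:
b(v) = 0
sqrt(16139 + b(384)) = sqrt(16139 + 0) = sqrt(16139)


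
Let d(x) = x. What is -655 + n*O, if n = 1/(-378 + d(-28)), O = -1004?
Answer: -132463/203 ≈ -652.53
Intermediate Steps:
n = -1/406 (n = 1/(-378 - 28) = 1/(-406) = -1/406 ≈ -0.0024631)
-655 + n*O = -655 - 1/406*(-1004) = -655 + 502/203 = -132463/203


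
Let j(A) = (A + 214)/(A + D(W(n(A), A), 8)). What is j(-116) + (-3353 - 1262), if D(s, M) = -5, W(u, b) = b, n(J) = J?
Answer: -558513/121 ≈ -4615.8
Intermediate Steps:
j(A) = (214 + A)/(-5 + A) (j(A) = (A + 214)/(A - 5) = (214 + A)/(-5 + A))
j(-116) + (-3353 - 1262) = (214 - 116)/(-5 - 116) + (-3353 - 1262) = 98/(-121) - 4615 = -1/121*98 - 4615 = -98/121 - 4615 = -558513/121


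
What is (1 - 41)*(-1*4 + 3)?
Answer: 40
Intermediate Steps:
(1 - 41)*(-1*4 + 3) = -40*(-4 + 3) = -40*(-1) = 40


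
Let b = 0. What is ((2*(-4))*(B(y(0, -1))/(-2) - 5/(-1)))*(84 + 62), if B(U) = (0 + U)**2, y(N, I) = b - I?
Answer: -5256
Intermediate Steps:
y(N, I) = -I (y(N, I) = 0 - I = -I)
B(U) = U**2
((2*(-4))*(B(y(0, -1))/(-2) - 5/(-1)))*(84 + 62) = ((2*(-4))*((-1*(-1))**2/(-2) - 5/(-1)))*(84 + 62) = -8*(1**2*(-1/2) - 5*(-1))*146 = -8*(1*(-1/2) + 5)*146 = -8*(-1/2 + 5)*146 = -8*9/2*146 = -36*146 = -5256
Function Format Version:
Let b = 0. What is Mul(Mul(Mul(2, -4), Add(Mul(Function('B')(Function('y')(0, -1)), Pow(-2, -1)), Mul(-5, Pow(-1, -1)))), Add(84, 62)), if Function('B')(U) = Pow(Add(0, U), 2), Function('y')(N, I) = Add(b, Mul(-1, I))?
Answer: -5256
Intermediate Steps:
Function('y')(N, I) = Mul(-1, I) (Function('y')(N, I) = Add(0, Mul(-1, I)) = Mul(-1, I))
Function('B')(U) = Pow(U, 2)
Mul(Mul(Mul(2, -4), Add(Mul(Function('B')(Function('y')(0, -1)), Pow(-2, -1)), Mul(-5, Pow(-1, -1)))), Add(84, 62)) = Mul(Mul(Mul(2, -4), Add(Mul(Pow(Mul(-1, -1), 2), Pow(-2, -1)), Mul(-5, Pow(-1, -1)))), Add(84, 62)) = Mul(Mul(-8, Add(Mul(Pow(1, 2), Rational(-1, 2)), Mul(-5, -1))), 146) = Mul(Mul(-8, Add(Mul(1, Rational(-1, 2)), 5)), 146) = Mul(Mul(-8, Add(Rational(-1, 2), 5)), 146) = Mul(Mul(-8, Rational(9, 2)), 146) = Mul(-36, 146) = -5256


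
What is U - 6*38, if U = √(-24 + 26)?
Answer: -228 + √2 ≈ -226.59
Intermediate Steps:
U = √2 ≈ 1.4142
U - 6*38 = √2 - 6*38 = √2 - 228 = -228 + √2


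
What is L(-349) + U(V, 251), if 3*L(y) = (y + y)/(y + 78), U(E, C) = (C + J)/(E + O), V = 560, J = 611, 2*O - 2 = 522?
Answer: 70809/37127 ≈ 1.9072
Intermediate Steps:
O = 262 (O = 1 + (½)*522 = 1 + 261 = 262)
U(E, C) = (611 + C)/(262 + E) (U(E, C) = (C + 611)/(E + 262) = (611 + C)/(262 + E))
L(y) = 2*y/(3*(78 + y)) (L(y) = ((y + y)/(y + 78))/3 = ((2*y)/(78 + y))/3 = (2*y/(78 + y))/3 = 2*y/(3*(78 + y)))
L(-349) + U(V, 251) = (⅔)*(-349)/(78 - 349) + (611 + 251)/(262 + 560) = (⅔)*(-349)/(-271) + 862/822 = (⅔)*(-349)*(-1/271) + (1/822)*862 = 698/813 + 431/411 = 70809/37127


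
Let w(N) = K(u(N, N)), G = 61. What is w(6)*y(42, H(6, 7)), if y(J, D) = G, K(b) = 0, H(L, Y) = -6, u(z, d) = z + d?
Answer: 0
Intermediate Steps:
u(z, d) = d + z
y(J, D) = 61
w(N) = 0
w(6)*y(42, H(6, 7)) = 0*61 = 0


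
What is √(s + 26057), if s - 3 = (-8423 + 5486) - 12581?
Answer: √10542 ≈ 102.67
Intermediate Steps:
s = -15515 (s = 3 + ((-8423 + 5486) - 12581) = 3 + (-2937 - 12581) = 3 - 15518 = -15515)
√(s + 26057) = √(-15515 + 26057) = √10542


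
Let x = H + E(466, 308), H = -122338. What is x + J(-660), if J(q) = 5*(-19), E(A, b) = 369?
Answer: -122064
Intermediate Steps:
x = -121969 (x = -122338 + 369 = -121969)
J(q) = -95
x + J(-660) = -121969 - 95 = -122064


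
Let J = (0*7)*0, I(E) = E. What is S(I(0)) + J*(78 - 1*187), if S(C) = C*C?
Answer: 0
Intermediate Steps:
S(C) = C²
J = 0 (J = 0*0 = 0)
S(I(0)) + J*(78 - 1*187) = 0² + 0*(78 - 1*187) = 0 + 0*(78 - 187) = 0 + 0*(-109) = 0 + 0 = 0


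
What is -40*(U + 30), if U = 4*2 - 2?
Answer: -1440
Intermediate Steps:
U = 6 (U = 8 - 2 = 6)
-40*(U + 30) = -40*(6 + 30) = -40*36 = -1440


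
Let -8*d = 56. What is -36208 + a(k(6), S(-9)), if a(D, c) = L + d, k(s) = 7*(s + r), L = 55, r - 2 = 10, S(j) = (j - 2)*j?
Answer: -36160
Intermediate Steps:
d = -7 (d = -⅛*56 = -7)
S(j) = j*(-2 + j) (S(j) = (-2 + j)*j = j*(-2 + j))
r = 12 (r = 2 + 10 = 12)
k(s) = 84 + 7*s (k(s) = 7*(s + 12) = 7*(12 + s) = 84 + 7*s)
a(D, c) = 48 (a(D, c) = 55 - 7 = 48)
-36208 + a(k(6), S(-9)) = -36208 + 48 = -36160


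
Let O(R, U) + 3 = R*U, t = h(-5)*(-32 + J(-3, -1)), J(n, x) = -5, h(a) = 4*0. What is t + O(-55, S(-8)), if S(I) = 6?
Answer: -333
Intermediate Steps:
h(a) = 0
t = 0 (t = 0*(-32 - 5) = 0*(-37) = 0)
O(R, U) = -3 + R*U
t + O(-55, S(-8)) = 0 + (-3 - 55*6) = 0 + (-3 - 330) = 0 - 333 = -333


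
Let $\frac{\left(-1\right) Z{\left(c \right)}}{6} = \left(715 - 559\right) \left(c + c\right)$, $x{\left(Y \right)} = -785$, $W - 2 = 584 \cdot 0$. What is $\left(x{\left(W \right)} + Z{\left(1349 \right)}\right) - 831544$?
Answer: $-3357657$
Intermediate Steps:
$W = 2$ ($W = 2 + 584 \cdot 0 = 2 + 0 = 2$)
$Z{\left(c \right)} = - 1872 c$ ($Z{\left(c \right)} = - 6 \left(715 - 559\right) \left(c + c\right) = - 6 \cdot 156 \cdot 2 c = - 6 \cdot 312 c = - 1872 c$)
$\left(x{\left(W \right)} + Z{\left(1349 \right)}\right) - 831544 = \left(-785 - 2525328\right) - 831544 = -2526113 - 831544 = -3357657$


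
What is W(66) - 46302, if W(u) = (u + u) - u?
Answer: -46236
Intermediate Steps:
W(u) = u (W(u) = 2*u - u = u)
W(66) - 46302 = 66 - 46302 = -46236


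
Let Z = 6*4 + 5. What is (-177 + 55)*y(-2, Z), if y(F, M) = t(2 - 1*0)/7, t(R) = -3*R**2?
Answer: 1464/7 ≈ 209.14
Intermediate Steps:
Z = 29 (Z = 24 + 5 = 29)
y(F, M) = -12/7 (y(F, M) = -3*(2 - 1*0)**2/7 = -3*(2 + 0)**2*(1/7) = -3*2**2*(1/7) = -3*4*(1/7) = -12*1/7 = -12/7)
(-177 + 55)*y(-2, Z) = (-177 + 55)*(-12/7) = -122*(-12/7) = 1464/7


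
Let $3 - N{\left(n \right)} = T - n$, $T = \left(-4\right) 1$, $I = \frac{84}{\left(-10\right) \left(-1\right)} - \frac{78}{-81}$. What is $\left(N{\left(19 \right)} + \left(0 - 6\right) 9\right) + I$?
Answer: $- \frac{2516}{135} \approx -18.637$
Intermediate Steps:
$I = \frac{1264}{135}$ ($I = \frac{84}{10} - - \frac{26}{27} = 84 \cdot \frac{1}{10} + \frac{26}{27} = \frac{42}{5} + \frac{26}{27} = \frac{1264}{135} \approx 9.363$)
$T = -4$
$N{\left(n \right)} = 7 + n$ ($N{\left(n \right)} = 3 - \left(-4 - n\right) = 3 + \left(4 + n\right) = 7 + n$)
$\left(N{\left(19 \right)} + \left(0 - 6\right) 9\right) + I = \left(\left(7 + 19\right) + \left(0 - 6\right) 9\right) + \frac{1264}{135} = \left(26 - 54\right) + \frac{1264}{135} = -28 + \frac{1264}{135} = - \frac{2516}{135}$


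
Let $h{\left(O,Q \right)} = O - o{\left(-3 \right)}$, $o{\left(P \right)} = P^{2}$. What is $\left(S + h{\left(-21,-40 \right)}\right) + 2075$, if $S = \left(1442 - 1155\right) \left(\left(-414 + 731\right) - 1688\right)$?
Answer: $-391432$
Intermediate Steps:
$h{\left(O,Q \right)} = -9 + O$ ($h{\left(O,Q \right)} = O - \left(-3\right)^{2} = O - 9 = -9 + O$)
$S = -393477$ ($S = 287 \left(317 - 1688\right) = 287 \left(-1371\right) = -393477$)
$\left(S + h{\left(-21,-40 \right)}\right) + 2075 = \left(-393477 - 30\right) + 2075 = -393507 + 2075 = -391432$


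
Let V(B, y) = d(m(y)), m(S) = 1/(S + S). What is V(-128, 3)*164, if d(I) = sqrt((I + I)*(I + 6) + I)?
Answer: 328*sqrt(5)/3 ≈ 244.48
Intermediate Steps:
m(S) = 1/(2*S)
d(I) = sqrt(I + 2*I*(6 + I)) (d(I) = sqrt((2*I)*(6 + I) + I) = sqrt(2*I*(6 + I) + I) = sqrt(I + 2*I*(6 + I)))
V(B, y) = sqrt(2)*sqrt((13 + 1/y)/y)/2 (V(B, y) = sqrt((1/(2*y))*(13 + 2*(1/(2*y)))) = sqrt((1/(2*y))*(13 + 1/y)) = sqrt((13 + 1/y)/(2*y)) = sqrt(2)*sqrt((13 + 1/y)/y)/2)
V(-128, 3)*164 = (sqrt(2)*sqrt((1 + 13*3)/3**2)/2)*164 = (sqrt(2)*sqrt((1 + 39)/9)/2)*164 = (sqrt(2)*sqrt((1/9)*40)/2)*164 = (sqrt(2)*sqrt(40/9)/2)*164 = (sqrt(2)*(2*sqrt(10)/3)/2)*164 = (2*sqrt(5)/3)*164 = 328*sqrt(5)/3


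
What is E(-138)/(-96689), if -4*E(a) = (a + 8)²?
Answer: 4225/96689 ≈ 0.043697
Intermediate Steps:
E(a) = -(8 + a)²/4 (E(a) = -(a + 8)²/4 = -(8 + a)²/4)
E(-138)/(-96689) = -(8 - 138)²/4/(-96689) = -¼*(-130)²*(-1/96689) = -¼*16900*(-1/96689) = -4225*(-1/96689) = 4225/96689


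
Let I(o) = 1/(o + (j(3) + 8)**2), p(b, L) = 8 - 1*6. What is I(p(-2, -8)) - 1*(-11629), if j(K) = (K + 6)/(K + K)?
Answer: 4291105/369 ≈ 11629.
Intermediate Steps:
j(K) = (6 + K)/(2*K) (j(K) = (6 + K)/((2*K)) = (6 + K)*(1/(2*K)) = (6 + K)/(2*K))
p(b, L) = 2 (p(b, L) = 8 - 6 = 2)
I(o) = 1/(361/4 + o) (I(o) = 1/(o + ((1/2)*(6 + 3)/3 + 8)**2) = 1/(o + ((1/2)*(1/3)*9 + 8)**2) = 1/(o + (3/2 + 8)**2) = 1/(o + (19/2)**2) = 1/(o + 361/4) = 1/(361/4 + o))
I(p(-2, -8)) - 1*(-11629) = 4/(361 + 4*2) - 1*(-11629) = 4/(361 + 8) + 11629 = 4/369 + 11629 = 4291105/369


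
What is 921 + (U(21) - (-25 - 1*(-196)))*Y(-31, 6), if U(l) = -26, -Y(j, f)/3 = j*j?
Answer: 568872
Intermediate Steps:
Y(j, f) = -3*j² (Y(j, f) = -3*j*j = -3*j²)
921 + (U(21) - (-25 - 1*(-196)))*Y(-31, 6) = 921 + (-26 - (-25 - 1*(-196)))*(-3*(-31)²) = 921 + (-26 - (-25 + 196))*(-3*961) = 921 + (-26 - 1*171)*(-2883) = 921 + (-26 - 171)*(-2883) = 921 - 197*(-2883) = 921 + 567951 = 568872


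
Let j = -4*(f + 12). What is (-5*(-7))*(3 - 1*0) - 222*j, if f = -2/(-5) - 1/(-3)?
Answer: 57061/5 ≈ 11412.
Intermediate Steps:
f = 11/15 (f = -2*(-⅕) - 1*(-⅓) = ⅖ + ⅓ = 11/15 ≈ 0.73333)
j = -764/15 (j = -4*(11/15 + 12) = -4*191/15 = -764/15 ≈ -50.933)
(-5*(-7))*(3 - 1*0) - 222*j = (-5*(-7))*(3 - 1*0) - 222*(-764/15) = 35*(3 + 0) + 56536/5 = 35*3 + 56536/5 = 105 + 56536/5 = 57061/5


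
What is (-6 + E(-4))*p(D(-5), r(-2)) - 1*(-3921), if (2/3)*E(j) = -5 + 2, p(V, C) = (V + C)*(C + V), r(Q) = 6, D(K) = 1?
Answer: 6813/2 ≈ 3406.5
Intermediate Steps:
p(V, C) = (C + V)**2 (p(V, C) = (C + V)*(C + V) = (C + V)**2)
E(j) = -9/2 (E(j) = 3*(-5 + 2)/2 = (3/2)*(-3) = -9/2)
(-6 + E(-4))*p(D(-5), r(-2)) - 1*(-3921) = (-6 - 9/2)*(6 + 1)**2 - 1*(-3921) = -21/2*7**2 + 3921 = -21/2*49 + 3921 = -1029/2 + 3921 = 6813/2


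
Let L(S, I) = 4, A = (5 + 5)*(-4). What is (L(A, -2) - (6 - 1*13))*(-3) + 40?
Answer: 7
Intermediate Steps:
A = -40 (A = 10*(-4) = -40)
(L(A, -2) - (6 - 1*13))*(-3) + 40 = (4 - (6 - 1*13))*(-3) + 40 = (4 - (6 - 13))*(-3) + 40 = (4 - 1*(-7))*(-3) + 40 = (4 + 7)*(-3) + 40 = 11*(-3) + 40 = -33 + 40 = 7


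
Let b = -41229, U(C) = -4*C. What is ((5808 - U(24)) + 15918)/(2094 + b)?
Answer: -7274/13045 ≈ -0.55761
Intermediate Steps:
((5808 - U(24)) + 15918)/(2094 + b) = ((5808 - (-4)*24) + 15918)/(2094 - 41229) = ((5808 - 1*(-96)) + 15918)/(-39135) = ((5808 + 96) + 15918)*(-1/39135) = (5904 + 15918)*(-1/39135) = 21822*(-1/39135) = -7274/13045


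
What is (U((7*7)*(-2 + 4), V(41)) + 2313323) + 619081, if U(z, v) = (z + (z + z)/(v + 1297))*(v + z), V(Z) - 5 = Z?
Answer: 3957199212/1343 ≈ 2.9465e+6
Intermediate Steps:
V(Z) = 5 + Z
U(z, v) = (v + z)*(z + 2*z/(1297 + v)) (U(z, v) = (z + (2*z)/(1297 + v))*(v + z) = (z + 2*z/(1297 + v))*(v + z) = (v + z)*(z + 2*z/(1297 + v)))
(U((7*7)*(-2 + 4), V(41)) + 2313323) + 619081 = (((7*7)*(-2 + 4))*((5 + 41)**2 + 1299*(5 + 41) + 1299*((7*7)*(-2 + 4)) + (5 + 41)*((7*7)*(-2 + 4)))/(1297 + (5 + 41)) + 2313323) + 619081 = ((49*2)*(46**2 + 1299*46 + 1299*(49*2) + 46*(49*2))/(1297 + 46) + 2313323) + 619081 = (98*(2116 + 59754 + 1299*98 + 46*98)/1343 + 2313323) + 619081 = (98*(1/1343)*(2116 + 59754 + 127302 + 4508) + 2313323) + 619081 = (98*(1/1343)*193680 + 2313323) + 619081 = (18980640/1343 + 2313323) + 619081 = 3125773429/1343 + 619081 = 3957199212/1343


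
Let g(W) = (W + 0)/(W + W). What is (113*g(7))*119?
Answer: 13447/2 ≈ 6723.5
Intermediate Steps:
g(W) = ½ (g(W) = W/((2*W)) = W*(1/(2*W)) = ½)
(113*g(7))*119 = (113*(½))*119 = (113/2)*119 = 13447/2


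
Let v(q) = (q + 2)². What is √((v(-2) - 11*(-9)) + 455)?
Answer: √554 ≈ 23.537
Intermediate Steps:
v(q) = (2 + q)²
√((v(-2) - 11*(-9)) + 455) = √(((2 - 2)² - 11*(-9)) + 455) = √((0² + 99) + 455) = √((0 + 99) + 455) = √(99 + 455) = √554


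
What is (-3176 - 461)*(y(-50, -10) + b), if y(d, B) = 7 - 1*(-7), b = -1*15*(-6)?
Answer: -378248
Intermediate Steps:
b = 90 (b = -15*(-6) = 90)
y(d, B) = 14 (y(d, B) = 7 + 7 = 14)
(-3176 - 461)*(y(-50, -10) + b) = (-3176 - 461)*(14 + 90) = -3637*104 = -378248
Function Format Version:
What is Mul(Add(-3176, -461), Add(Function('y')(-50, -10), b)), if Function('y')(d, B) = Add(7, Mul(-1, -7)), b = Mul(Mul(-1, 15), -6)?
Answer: -378248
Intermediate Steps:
b = 90 (b = Mul(-15, -6) = 90)
Function('y')(d, B) = 14 (Function('y')(d, B) = Add(7, 7) = 14)
Mul(Add(-3176, -461), Add(Function('y')(-50, -10), b)) = Mul(Add(-3176, -461), Add(14, 90)) = Mul(-3637, 104) = -378248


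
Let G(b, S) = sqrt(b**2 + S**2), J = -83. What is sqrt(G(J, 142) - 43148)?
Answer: sqrt(-43148 + sqrt(27053)) ≈ 207.32*I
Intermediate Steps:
G(b, S) = sqrt(S**2 + b**2)
sqrt(G(J, 142) - 43148) = sqrt(sqrt(142**2 + (-83)**2) - 43148) = sqrt(sqrt(20164 + 6889) - 43148) = sqrt(sqrt(27053) - 43148) = sqrt(-43148 + sqrt(27053))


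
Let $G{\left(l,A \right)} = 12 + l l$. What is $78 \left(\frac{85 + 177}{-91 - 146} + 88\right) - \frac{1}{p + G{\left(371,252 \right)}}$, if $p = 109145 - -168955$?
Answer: $\frac{222612449253}{32844487} \approx 6777.8$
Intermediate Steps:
$G{\left(l,A \right)} = 12 + l^{2}$
$p = 278100$ ($p = 109145 + 168955 = 278100$)
$78 \left(\frac{85 + 177}{-91 - 146} + 88\right) - \frac{1}{p + G{\left(371,252 \right)}} = 78 \left(\frac{85 + 177}{-91 - 146} + 88\right) - \frac{1}{278100 + \left(12 + 371^{2}\right)} = 78 \left(\frac{262}{-237} + 88\right) - \frac{1}{278100 + \left(12 + 137641\right)} = 78 \left(262 \left(- \frac{1}{237}\right) + 88\right) - \frac{1}{278100 + 137653} = 78 \left(- \frac{262}{237} + 88\right) - \frac{1}{415753} = 78 \cdot \frac{20594}{237} - \frac{1}{415753} = \frac{535444}{79} - \frac{1}{415753} = \frac{222612449253}{32844487}$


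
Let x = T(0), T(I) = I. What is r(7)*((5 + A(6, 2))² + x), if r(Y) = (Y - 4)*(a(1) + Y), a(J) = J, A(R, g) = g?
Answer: 1176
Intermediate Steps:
x = 0
r(Y) = (1 + Y)*(-4 + Y) (r(Y) = (Y - 4)*(1 + Y) = (-4 + Y)*(1 + Y) = (1 + Y)*(-4 + Y))
r(7)*((5 + A(6, 2))² + x) = (-4 + 7² - 3*7)*((5 + 2)² + 0) = (-4 + 49 - 21)*(7² + 0) = 24*(49 + 0) = 24*49 = 1176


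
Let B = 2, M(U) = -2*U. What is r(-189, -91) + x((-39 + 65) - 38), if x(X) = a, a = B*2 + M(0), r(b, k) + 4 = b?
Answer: -189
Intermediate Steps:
r(b, k) = -4 + b
a = 4 (a = 2*2 - 2*0 = 4 + 0 = 4)
x(X) = 4
r(-189, -91) + x((-39 + 65) - 38) = (-4 - 189) + 4 = -193 + 4 = -189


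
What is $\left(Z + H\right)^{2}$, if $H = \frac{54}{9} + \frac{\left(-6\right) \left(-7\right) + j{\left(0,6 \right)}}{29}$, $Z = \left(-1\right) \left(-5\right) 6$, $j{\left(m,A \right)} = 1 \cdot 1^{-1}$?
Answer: $\frac{1181569}{841} \approx 1405.0$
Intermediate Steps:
$j{\left(m,A \right)} = 1$ ($j{\left(m,A \right)} = 1 \cdot 1 = 1$)
$Z = 30$ ($Z = 5 \cdot 6 = 30$)
$H = \frac{217}{29}$ ($H = \frac{54}{9} + \frac{\left(-6\right) \left(-7\right) + 1}{29} = 54 \cdot \frac{1}{9} + \left(42 + 1\right) \frac{1}{29} = 6 + 43 \cdot \frac{1}{29} = 6 + \frac{43}{29} = \frac{217}{29} \approx 7.4828$)
$\left(Z + H\right)^{2} = \left(30 + \frac{217}{29}\right)^{2} = \left(\frac{1087}{29}\right)^{2} = \frac{1181569}{841}$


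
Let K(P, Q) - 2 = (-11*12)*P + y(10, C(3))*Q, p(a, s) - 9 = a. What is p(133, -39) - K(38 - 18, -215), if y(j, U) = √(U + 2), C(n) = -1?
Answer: 2995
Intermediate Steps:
p(a, s) = 9 + a
y(j, U) = √(2 + U)
K(P, Q) = 2 + Q - 132*P (K(P, Q) = 2 + ((-11*12)*P + √(2 - 1)*Q) = 2 + (-132*P + √1*Q) = 2 + (-132*P + 1*Q) = 2 + (-132*P + Q) = 2 + (Q - 132*P) = 2 + Q - 132*P)
p(133, -39) - K(38 - 18, -215) = (9 + 133) - (2 - 215 - 132*(38 - 18)) = 142 - (2 - 215 - 132*20) = 142 - (2 - 215 - 2640) = 142 - 1*(-2853) = 142 + 2853 = 2995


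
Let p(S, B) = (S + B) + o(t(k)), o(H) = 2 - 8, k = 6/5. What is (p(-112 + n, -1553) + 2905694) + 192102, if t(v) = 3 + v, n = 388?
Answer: 3096513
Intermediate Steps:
k = 6/5 (k = 6*(⅕) = 6/5 ≈ 1.2000)
o(H) = -6
p(S, B) = -6 + B + S (p(S, B) = (S + B) - 6 = (B + S) - 6 = -6 + B + S)
(p(-112 + n, -1553) + 2905694) + 192102 = ((-6 - 1553 + (-112 + 388)) + 2905694) + 192102 = ((-6 - 1553 + 276) + 2905694) + 192102 = (-1283 + 2905694) + 192102 = 2904411 + 192102 = 3096513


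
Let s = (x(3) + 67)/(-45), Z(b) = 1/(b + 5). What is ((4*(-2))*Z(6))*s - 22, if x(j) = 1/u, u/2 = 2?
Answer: -10352/495 ≈ -20.913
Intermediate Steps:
u = 4 (u = 2*2 = 4)
x(j) = ¼ (x(j) = 1/4 = ¼)
Z(b) = 1/(5 + b)
s = -269/180 (s = (¼ + 67)/(-45) = (269/4)*(-1/45) = -269/180 ≈ -1.4944)
((4*(-2))*Z(6))*s - 22 = ((4*(-2))/(5 + 6))*(-269/180) - 22 = -8/11*(-269/180) - 22 = 538/495 - 22 = -10352/495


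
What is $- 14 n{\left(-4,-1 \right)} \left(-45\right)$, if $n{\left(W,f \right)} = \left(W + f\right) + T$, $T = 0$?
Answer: $-3150$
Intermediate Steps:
$n{\left(W,f \right)} = W + f$ ($n{\left(W,f \right)} = \left(W + f\right) + 0 = W + f$)
$- 14 n{\left(-4,-1 \right)} \left(-45\right) = - 14 \left(-4 - 1\right) \left(-45\right) = \left(-14\right) \left(-5\right) \left(-45\right) = 70 \left(-45\right) = -3150$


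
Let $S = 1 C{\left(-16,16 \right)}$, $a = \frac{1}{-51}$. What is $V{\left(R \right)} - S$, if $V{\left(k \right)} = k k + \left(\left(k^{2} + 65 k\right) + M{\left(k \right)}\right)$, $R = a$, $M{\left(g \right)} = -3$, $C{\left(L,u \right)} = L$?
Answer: $\frac{30500}{2601} \approx 11.726$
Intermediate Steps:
$a = - \frac{1}{51} \approx -0.019608$
$S = -16$ ($S = 1 \left(-16\right) = -16$)
$R = - \frac{1}{51} \approx -0.019608$
$V{\left(k \right)} = -3 + 2 k^{2} + 65 k$ ($V{\left(k \right)} = k k - \left(3 - k^{2} - 65 k\right) = k^{2} + \left(-3 + k^{2} + 65 k\right) = -3 + 2 k^{2} + 65 k$)
$V{\left(R \right)} - S = \left(-3 + 2 \left(- \frac{1}{51}\right)^{2} + 65 \left(- \frac{1}{51}\right)\right) - -16 = \left(-3 + 2 \cdot \frac{1}{2601} - \frac{65}{51}\right) + 16 = \left(-3 + \frac{2}{2601} - \frac{65}{51}\right) + 16 = - \frac{11116}{2601} + 16 = \frac{30500}{2601}$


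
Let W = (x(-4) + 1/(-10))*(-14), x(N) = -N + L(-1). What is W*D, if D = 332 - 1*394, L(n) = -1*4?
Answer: -434/5 ≈ -86.800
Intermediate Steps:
L(n) = -4
x(N) = -4 - N (x(N) = -N - 4 = -4 - N)
D = -62 (D = 332 - 394 = -62)
W = 7/5 (W = ((-4 - 1*(-4)) + 1/(-10))*(-14) = ((-4 + 4) - ⅒)*(-14) = (0 - ⅒)*(-14) = -⅒*(-14) = 7/5 ≈ 1.4000)
W*D = (7/5)*(-62) = -434/5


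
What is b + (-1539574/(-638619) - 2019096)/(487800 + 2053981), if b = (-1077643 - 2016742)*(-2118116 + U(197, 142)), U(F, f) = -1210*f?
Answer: 11502113697191173243380190/1623229640439 ≈ 7.0859e+12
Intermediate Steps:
b = 7085943609360 (b = (-1077643 - 2016742)*(-2118116 - 1210*142) = -3094385*(-2118116 - 171820) = -3094385*(-2289936) = 7085943609360)
b + (-1539574/(-638619) - 2019096)/(487800 + 2053981) = 7085943609360 + (-1539574/(-638619) - 2019096)/(487800 + 2053981) = 7085943609360 + (-1539574*(-1/638619) - 2019096)/2541781 = 7085943609360 + (1539574/638619 - 2019096)*(1/2541781) = 7085943609360 - 1289431528850/638619*1/2541781 = 7085943609360 - 1289431528850/1623229640439 = 11502113697191173243380190/1623229640439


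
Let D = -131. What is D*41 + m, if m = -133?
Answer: -5504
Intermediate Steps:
D*41 + m = -131*41 - 133 = -5371 - 133 = -5504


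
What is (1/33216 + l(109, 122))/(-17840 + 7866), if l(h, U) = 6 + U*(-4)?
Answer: 16010111/331296384 ≈ 0.048326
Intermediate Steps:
l(h, U) = 6 - 4*U
(1/33216 + l(109, 122))/(-17840 + 7866) = (1/33216 + (6 - 4*122))/(-17840 + 7866) = (1/33216 + (6 - 488))/(-9974) = (1/33216 - 482)*(-1/9974) = -16010111/33216*(-1/9974) = 16010111/331296384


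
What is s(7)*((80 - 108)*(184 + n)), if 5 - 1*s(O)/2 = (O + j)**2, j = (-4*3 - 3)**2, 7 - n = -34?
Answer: 678119400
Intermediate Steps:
n = 41 (n = 7 - 1*(-34) = 7 + 34 = 41)
j = 225 (j = (-12 - 3)**2 = (-15)**2 = 225)
s(O) = 10 - 2*(225 + O)**2 (s(O) = 10 - 2*(O + 225)**2 = 10 - 2*(225 + O)**2)
s(7)*((80 - 108)*(184 + n)) = (10 - 2*(225 + 7)**2)*((80 - 108)*(184 + 41)) = (10 - 2*232**2)*(-28*225) = (10 - 2*53824)*(-6300) = (10 - 107648)*(-6300) = -107638*(-6300) = 678119400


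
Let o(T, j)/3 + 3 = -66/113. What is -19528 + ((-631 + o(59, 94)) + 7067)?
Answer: -1480611/113 ≈ -13103.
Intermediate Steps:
o(T, j) = -1215/113 (o(T, j) = -9 + 3*(-66/113) = -9 - 198/113 = -1215/113)
-19528 + ((-631 + o(59, 94)) + 7067) = -19528 + ((-631 - 1215/113) + 7067) = -19528 + (-72518/113 + 7067) = -19528 + 726053/113 = -1480611/113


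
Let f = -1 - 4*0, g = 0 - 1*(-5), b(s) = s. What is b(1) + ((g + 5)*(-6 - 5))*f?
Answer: 111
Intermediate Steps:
g = 5 (g = 0 + 5 = 5)
f = -1 (f = -1 + 0 = -1)
b(1) + ((g + 5)*(-6 - 5))*f = 1 + ((5 + 5)*(-6 - 5))*(-1) = 1 + (10*(-11))*(-1) = 1 - 110*(-1) = 1 + 110 = 111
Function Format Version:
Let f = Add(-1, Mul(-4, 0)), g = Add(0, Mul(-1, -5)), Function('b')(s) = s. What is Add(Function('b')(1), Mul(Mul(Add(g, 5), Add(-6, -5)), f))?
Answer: 111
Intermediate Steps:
g = 5 (g = Add(0, 5) = 5)
f = -1 (f = Add(-1, 0) = -1)
Add(Function('b')(1), Mul(Mul(Add(g, 5), Add(-6, -5)), f)) = Add(1, Mul(Mul(Add(5, 5), Add(-6, -5)), -1)) = Add(1, Mul(Mul(10, -11), -1)) = Add(1, Mul(-110, -1)) = Add(1, 110) = 111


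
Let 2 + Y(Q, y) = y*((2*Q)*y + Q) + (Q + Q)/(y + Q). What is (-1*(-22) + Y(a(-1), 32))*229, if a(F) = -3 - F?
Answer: -14221358/15 ≈ -9.4809e+5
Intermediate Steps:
Y(Q, y) = -2 + y*(Q + 2*Q*y) + 2*Q/(Q + y) (Y(Q, y) = -2 + (y*((2*Q)*y + Q) + (Q + Q)/(y + Q)) = -2 + (y*(2*Q*y + Q) + (2*Q)/(Q + y)) = -2 + (y*(Q + 2*Q*y) + 2*Q/(Q + y)) = -2 + y*(Q + 2*Q*y) + 2*Q/(Q + y))
(-1*(-22) + Y(a(-1), 32))*229 = (-1*(-22) + 32*(-2 + (-3 - 1*(-1))² + (-3 - 1*(-1))*32 + 2*(-3 - 1*(-1))*32² + 2*32*(-3 - 1*(-1))²)/((-3 - 1*(-1)) + 32))*229 = (22 + 32*(-2 + (-3 + 1)² + (-3 + 1)*32 + 2*(-3 + 1)*1024 + 2*32*(-3 + 1)²)/((-3 + 1) + 32))*229 = (22 + 32*(-2 + (-2)² - 2*32 + 2*(-2)*1024 + 2*32*(-2)²)/(-2 + 32))*229 = (22 + 32*(-2 + 4 - 64 - 4096 + 2*32*4)/30)*229 = (22 + 32*(1/30)*(-2 + 4 - 64 - 4096 + 256))*229 = (22 + 32*(1/30)*(-3902))*229 = (22 - 62432/15)*229 = -62102/15*229 = -14221358/15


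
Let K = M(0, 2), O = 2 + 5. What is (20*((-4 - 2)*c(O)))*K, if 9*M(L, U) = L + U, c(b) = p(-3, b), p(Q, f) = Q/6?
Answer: 40/3 ≈ 13.333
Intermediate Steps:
O = 7
p(Q, f) = Q/6 (p(Q, f) = Q*(1/6) = Q/6)
c(b) = -1/2 (c(b) = (1/6)*(-3) = -1/2)
M(L, U) = L/9 + U/9 (M(L, U) = (L + U)/9 = L/9 + U/9)
K = 2/9 (K = (1/9)*0 + (1/9)*2 = 0 + 2/9 = 2/9 ≈ 0.22222)
(20*((-4 - 2)*c(O)))*K = (20*((-4 - 2)*(-1/2)))*(2/9) = (20*(-6*(-1/2)))*(2/9) = (20*3)*(2/9) = 60*(2/9) = 40/3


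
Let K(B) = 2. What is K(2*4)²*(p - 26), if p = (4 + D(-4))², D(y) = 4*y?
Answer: 472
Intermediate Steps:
p = 144 (p = (4 + 4*(-4))² = (4 - 16)² = (-12)² = 144)
K(2*4)²*(p - 26) = 2²*(144 - 26) = 4*118 = 472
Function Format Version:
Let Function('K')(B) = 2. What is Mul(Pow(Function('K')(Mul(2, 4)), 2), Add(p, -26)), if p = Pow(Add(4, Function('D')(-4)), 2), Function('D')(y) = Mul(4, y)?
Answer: 472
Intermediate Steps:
p = 144 (p = Pow(Add(4, Mul(4, -4)), 2) = Pow(Add(4, -16), 2) = Pow(-12, 2) = 144)
Mul(Pow(Function('K')(Mul(2, 4)), 2), Add(p, -26)) = Mul(Pow(2, 2), Add(144, -26)) = Mul(4, 118) = 472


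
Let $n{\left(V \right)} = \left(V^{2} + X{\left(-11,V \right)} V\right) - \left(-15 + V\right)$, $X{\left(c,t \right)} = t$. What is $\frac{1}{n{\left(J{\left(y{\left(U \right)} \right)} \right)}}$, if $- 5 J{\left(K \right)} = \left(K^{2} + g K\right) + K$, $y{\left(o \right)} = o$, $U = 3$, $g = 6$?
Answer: $\frac{1}{93} \approx 0.010753$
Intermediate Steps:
$J{\left(K \right)} = - \frac{7 K}{5} - \frac{K^{2}}{5}$ ($J{\left(K \right)} = - \frac{\left(K^{2} + 6 K\right) + K}{5} = - \frac{K^{2} + 7 K}{5} = - \frac{7 K}{5} - \frac{K^{2}}{5}$)
$n{\left(V \right)} = 15 - V + 2 V^{2}$ ($n{\left(V \right)} = \left(V^{2} + V V\right) - \left(-15 + V\right) = \left(V^{2} + V^{2}\right) - \left(-15 + V\right) = 2 V^{2} - \left(-15 + V\right) = 15 - V + 2 V^{2}$)
$\frac{1}{n{\left(J{\left(y{\left(U \right)} \right)} \right)}} = \frac{1}{15 - \left(- \frac{1}{5}\right) 3 \left(7 + 3\right) + 2 \left(\left(- \frac{1}{5}\right) 3 \left(7 + 3\right)\right)^{2}} = \frac{1}{15 - \left(- \frac{1}{5}\right) 3 \cdot 10 + 2 \left(\left(- \frac{1}{5}\right) 3 \cdot 10\right)^{2}} = \frac{1}{15 - -6 + 2 \left(-6\right)^{2}} = \frac{1}{15 + 6 + 2 \cdot 36} = \frac{1}{15 + 6 + 72} = \frac{1}{93}$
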